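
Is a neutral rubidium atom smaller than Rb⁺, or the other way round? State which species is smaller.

Forming Rb⁺ removes 1 electron from Rb. Fewer electrons for the same nuclear charge means less shielding and a higher Z_eff on the remaining electrons, and for main-group metals the entire outer shell is lost.
A cation is smaller than its parent atom: Rb⁺ < Rb.

Rb⁺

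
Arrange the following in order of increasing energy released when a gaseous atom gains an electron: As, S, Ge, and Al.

Al is in period 3, group 13; S is in period 3, group 16; Ge is in period 4, group 14; As is in period 4, group 15.
EA tends to increase across a period and decrease down a group, though the pattern is less regular than for IE or radius.
Neither a single period nor a single group — weigh both effects.
As > Al: period and group pull opposite ways; the across-period shift dominates (78 vs 42 kJ/mol).
Ge > As: this pair runs against the simple trend — see the exception note.
S > Ge: relative to Ge, both the across-period and down-group shifts push S's electron affinity up.
Note the exception: Ge has a higher electron affinity than As, contrary to the simple trend — adding an electron to As's half-filled 4p³ is unfavourable, so Ge (4p²) has the more exothermic EA.
For reference (kJ/mol): Al 42, S 200, Ge 119, As 78.
So from lowest to highest: Al < As < Ge < S.

Al < As < Ge < S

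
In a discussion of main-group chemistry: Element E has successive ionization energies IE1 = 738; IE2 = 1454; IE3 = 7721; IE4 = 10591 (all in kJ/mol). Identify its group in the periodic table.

Look for the largest jump between consecutive ionization energies: IE3/IE2 ≈ 5.3, far larger than any earlier ratio.
That jump marks the point where a core electron is being removed. So the atom has 2 valence electrons.
A main-group element with 2 valence electrons is in group 2.

Group 2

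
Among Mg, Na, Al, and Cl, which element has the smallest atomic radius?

Na is in period 3, group 1; Mg is in period 3, group 2; Al is in period 3, group 13; Cl is in period 3, group 17.
Radius decreases left→right (rising Z_eff, same n) and increases top→bottom (higher n).
All lie in period 3, so atomic radius increases right to left.
The smallest atomic radius among these belongs to Cl.

Cl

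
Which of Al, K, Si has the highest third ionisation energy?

K

IE_3 is the cost of taking one more electron from the +2 cation: Al²⁺ still has 1 valence electron; K²⁺ is already 1 electron into the core; Si²⁺ still has 2 valence electrons.
Breaking into a closed-shell core is much more expensive than removing a leftover valence electron — K has the largest IE_3 here.
Valence configurations: Al²⁺ [Ne]3s¹, Si²⁺ [Ne]3s².
Approximate IE_3 values (kJ/mol): Al 2745, K 4420, Si 3232.
Putting it together, IE_3: Al < Si < K.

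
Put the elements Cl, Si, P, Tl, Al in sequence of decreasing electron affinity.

Cl > Si > P > Al > Tl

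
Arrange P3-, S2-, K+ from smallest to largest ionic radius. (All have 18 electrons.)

K+ < S2- < P3-

All of these have 18 electrons, so size is governed by nuclear charge alone: the more protons, the stronger the pull on the same electron cloud, and the smaller the ion.
Nuclear charges: K+ (Z=19), S2- (Z=16), P3- (Z=15).
Smallest to largest: K+ < S2- < P3-.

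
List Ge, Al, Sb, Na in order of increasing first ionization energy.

Na, Al, Ge, Sb

IE₁ increases left→right with effective nuclear charge and decreases top→bottom as the valence shell moves farther out.
Here both period and group differ, so the two effects have to be weighed against each other.
Al > Na: Al lies to the right of Na in period 3, so the across-period effect alone puts Al higher.
Ge > Al: the two effects oppose for this pair; the across-period effect wins (762 vs 578 kJ/mol).
Sb > Ge: the two effects oppose for this pair; the across-period effect wins (831 vs 762 kJ/mol).
Approximate values (kJ/mol): Na 496, Al 578, Ge 762, Sb 831.
So from lowest to highest: Na < Al < Ge < Sb.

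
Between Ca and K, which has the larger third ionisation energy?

Ca

The third ionization energy removes an electron from the +2 ion. For each element: Ca²⁺ is the bare [Ar] core; K²⁺ is already 1 electron into the core.
All of these are removing an electron from a noble-gas core or deeper; the smaller core (lower principal quantum number) is held far more tightly, and within a period the higher nuclear charge binds the same core more tightly.
The numbers (kJ/mol): Ca 4912, K 4420.
Hence IE_3: K < Ca.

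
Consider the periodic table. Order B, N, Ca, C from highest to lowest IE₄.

After 3 electrons have been removed, what remains? B³⁺ is the bare [He] core; N³⁺ still has 2 valence electrons; Ca³⁺ is already 1 electron into the core; C³⁺ still has 1 valence electron.
Usually core removal costs more than valence removal, but here the competition is close: a tightly held n=2 valence electron can cost more to remove than an n=3 core electron, so the actual values have to decide it.
Valence configurations: N³⁺ [He]2s², C³⁺ [He]2s¹.
Tabulated IE_4 (kJ/mol): B 25026, N 7475, Ca 6491, C 6223.
So the fourth ionization energies run C < Ca < N < B.

B, N, Ca, C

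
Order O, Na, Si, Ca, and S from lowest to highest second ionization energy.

Ca, Si, S, O, Na

IE_2 is the cost of taking one more electron from the +1 cation: O⁺ still has 5 valence electrons; Na⁺ is the bare [Ne] core; Si⁺ still has 3 valence electrons; Ca⁺ still has 1 valence electron; S⁺ still has 5 valence electrons.
Core electrons are held far more tightly than valence electrons, so Na tops the IE_2 order.
Valence configurations: O⁺ [He]2s²2p³, Si⁺ [Ne]3s²3p¹, Ca⁺ [Ar]4s¹, S⁺ [Ne]3s²3p³.
The numbers (kJ/mol): O 3388, Na 4562, Si 1577, Ca 1145, S 2252.
Overall IE_2 order: Ca < Si < S < O < Na.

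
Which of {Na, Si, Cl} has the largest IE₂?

Na

The second ionization energy removes an electron from the +1 ion. For each element: Na⁺ is the bare [Ne] core; Si⁺ still has 3 valence electrons; Cl⁺ still has 6 valence electrons.
Core electrons are held far more tightly than valence electrons, so Na tops the IE_2 order.
Valence configurations: Si⁺ [Ne]3s²3p¹, Cl⁺ [Ne]3s²3p⁴.
Approximate IE_2 values (kJ/mol): Na 4562, Si 1577, Cl 2298.
Overall IE_2 order: Si < Cl < Na.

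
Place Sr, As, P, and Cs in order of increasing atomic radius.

P is in period 3, group 15; As is in period 4, group 15; Sr is in period 5, group 2; Cs is in period 6, group 1.
Across a period the added protons contract the valence shell; down a group each new principal shell makes the atom larger.
Neither a single period nor a single group — weigh both effects.
As > P: they share group 15; the group trend gives As the larger value.
Sr > As: relative to As, both the across-period and down-group shifts push Sr's atomic radius up.
Cs > Sr: both effects reinforce here, so Cs is clearly the larger of the two.
Tabulated atomic radius (pm): P 111, As 121, Sr 185, Cs 232.
So from smallest to largest: P < As < Sr < Cs.

P, As, Sr, Cs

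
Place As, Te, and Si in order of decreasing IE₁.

As > Te > Si

Si is in period 3, group 14; As is in period 4, group 15; Te is in period 5, group 16.
Across a period the outer electron is held more tightly (higher IE₁); down a group it sits in a higher shell, more shielded, and comes off more easily.
These sit on a diagonal, where the across-period and down-group effects partly cancel.
Te > Si: period and group pull opposite ways; the across-period shift dominates (869 vs 786 kJ/mol).
As > Te: the two effects oppose for this pair; the down-group effect wins (947 vs 869 kJ/mol).
Approximate values (kJ/mol): Si 786, As 947, Te 869.
So from highest to lowest: As > Te > Si.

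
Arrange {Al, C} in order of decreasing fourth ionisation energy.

Al > C

IE_4 is the cost of taking one more electron from the +3 cation: Al³⁺ is the bare [Ne] core; C³⁺ still has 1 valence electron.
Core electrons are held far more tightly than valence electrons, so Al tops the IE_4 order.
Approximate IE_4 values (kJ/mol): Al 11577, C 6223.
So the fourth ionization energies run C < Al.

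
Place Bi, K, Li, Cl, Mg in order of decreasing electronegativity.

Cl > Bi > Mg > Li > K

Li is in period 2, group 1; Mg is in period 3, group 2; Cl is in period 3, group 17; K is in period 4, group 1; Bi is in period 6, group 15.
Electronegativity increases across a period and decreases down a group, tracking effective nuclear charge and atomic size.
Neither a single period nor a single group — weigh both effects.
Li > K: they share group 1; the group trend gives Li the larger value.
Mg > Li: the two effects oppose for this pair; the across-period effect wins (1.31 vs 0.98).
Bi > Mg: period and group pull opposite ways; the across-period shift dominates (2.02 vs 1.31).
Cl > Bi: relative to Bi, both the across-period and down-group shifts push Cl's electronegativity up.
Tabulated electronegativity (Pauling): Li 0.98, Mg 1.31, Cl 3.16, K 0.82, Bi 2.02.
So from highest to lowest: Cl > Bi > Mg > Li > K.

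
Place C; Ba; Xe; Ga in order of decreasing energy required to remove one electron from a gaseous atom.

Removing the outermost electron gets harder across a period and easier down a group.
Neither a single period nor a single group — weigh both effects.
Ga > Ba: both effects reinforce here, so Ga is clearly the higher of the two.
C > Ga: both effects reinforce here, so C is clearly the higher of the two.
Xe > C: the two effects oppose for this pair; the across-period effect wins (1170 vs 1086 kJ/mol).
For reference (kJ/mol): C 1086, Ga 579, Xe 1170, Ba 503.
So from highest to lowest: Xe > C > Ga > Ba.

Xe > C > Ga > Ba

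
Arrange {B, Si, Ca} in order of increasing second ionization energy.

After 1 electron has been removed, what remains? B⁺ still has 2 valence electrons; Si⁺ still has 3 valence electrons; Ca⁺ still has 1 valence electron.
All are still removing valence electrons, so compare the +1 ions as you would atoms: IE_2 generally rises across a period (higher Z_eff) and falls down a group (larger shell), subject to the usual subshell exceptions.
Valence configurations: B⁺ [He]2s², Si⁺ [Ne]3s²3p¹, Ca⁺ [Ar]4s¹.
Approximate IE_2 values (kJ/mol): B 2427, Si 1577, Ca 1145.
Putting it together, IE_2: Ca < Si < B.

Ca < Si < B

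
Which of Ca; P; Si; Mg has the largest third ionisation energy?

The third ionization energy removes an electron from the +2 ion. For each element: Ca²⁺ is the bare [Ar] core; P²⁺ still has 3 valence electrons; Si²⁺ still has 2 valence electrons; Mg²⁺ is the bare [Ne] core.
Pulling an electron out of a noble-gas core costs far more than removing a remaining valence electron, so Ca and Mg sit at the high end of IE_3.
Valence configurations: P²⁺ [Ne]3s²3p¹, Si²⁺ [Ne]3s².
P²⁺ loses a lone 3p electron whereas Si²⁺ must break into a filled 3s² pair, so IE_3(Si) > IE_3(P) even though P has the higher nuclear charge.
The numbers (kJ/mol): Ca 4912, P 2914, Si 3232, Mg 7733.
Putting it together, IE_3: P < Si < Ca < Mg.

Mg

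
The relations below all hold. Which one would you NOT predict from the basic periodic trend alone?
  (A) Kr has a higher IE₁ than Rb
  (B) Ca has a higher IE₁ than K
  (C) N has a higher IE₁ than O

(C)

The general trend: IE₁ increases across a period and decreases down a group.
(A) Kr (period 4, group 18) vs Rb (period 5, group 1): the stated order agrees with the simple trend.
(B) Ca (period 4, group 2) vs K (period 4, group 1): the stated order agrees with the simple trend.
(C) N (period 2, group 15) vs O (period 2, group 16): the stated order contradicts the simple trend.
The exception is (C): pairing an electron in O's 2p⁴ costs repulsion energy, so O ionizes more easily than half-filled N (2p³).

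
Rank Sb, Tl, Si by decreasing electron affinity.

Si is in period 3, group 14; Sb is in period 5, group 15; Tl is in period 6, group 13.
EA tends to increase across a period and decrease down a group, though the pattern is less regular than for IE or radius.
These span different periods and groups, so the two trends combine.
Sb > Tl: relative to Tl, both the across-period and down-group shifts push Sb's electron affinity up.
Si > Sb: period and group pull opposite ways; the down-group shift dominates (134 vs 103 kJ/mol).
Approximate values (kJ/mol): Si 134, Sb 103, Tl 19.
So from highest to lowest: Si > Sb > Tl.

Si > Sb > Tl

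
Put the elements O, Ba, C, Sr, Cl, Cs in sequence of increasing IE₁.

C is in period 2, group 14; O is in period 2, group 16; Cl is in period 3, group 17; Sr is in period 5, group 2; Cs is in period 6, group 1; Ba is in period 6, group 2.
Across a period the outer electron is held more tightly (higher IE₁); down a group it sits in a higher shell, more shielded, and comes off more easily.
Neither a single period nor a single group — weigh both effects.
Ba > Cs: both are in period 6; the period trend gives Ba the larger value.
Sr > Ba: Sr sits above Ba in group 2, so the down-group effect alone puts Sr higher.
C > Sr: relative to Sr, both the across-period and down-group shifts push C's first ionization energy up.
Cl > C: the two effects oppose for this pair; the across-period effect wins (1251 vs 1086 kJ/mol).
O > Cl: period and group pull opposite ways; the down-group shift dominates (1314 vs 1251 kJ/mol).
For reference (kJ/mol): C 1086, O 1314, Cl 1251, Sr 550, Cs 376, Ba 503.
So from lowest to highest: Cs < Ba < Sr < C < Cl < O.

Cs < Ba < Sr < C < Cl < O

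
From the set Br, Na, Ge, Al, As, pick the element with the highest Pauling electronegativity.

Br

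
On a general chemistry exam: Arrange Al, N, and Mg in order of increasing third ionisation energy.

After 2 electrons have been removed, what remains? Al²⁺ still has 1 valence electron; N²⁺ still has 3 valence electrons; Mg²⁺ is the bare [Ne] core.
Core electrons are held far more tightly than valence electrons, so Mg tops the IE_3 order.
Valence configurations: Al²⁺ [Ne]3s¹, N²⁺ [He]2s²2p¹.
Approximate IE_3 values (kJ/mol): Al 2745, N 4578, Mg 7733.
Putting it together, IE_3: Al < N < Mg.

Al < N < Mg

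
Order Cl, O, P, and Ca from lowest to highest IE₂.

Ca < P < Cl < O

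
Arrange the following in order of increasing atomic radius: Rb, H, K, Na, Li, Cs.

H, Li, Na, K, Rb, Cs

H is in period 1, group 1; Li is in period 2, group 1; Na is in period 3, group 1; K is in period 4, group 1; Rb is in period 5, group 1; Cs is in period 6, group 1.
Atomic radius shrinks across a period as nuclear charge pulls the same shell inward, and grows down a group as new shells are added.
All are in group 1, so atomic radius increases down the group.
So from smallest to largest: H < Li < Na < K < Rb < Cs.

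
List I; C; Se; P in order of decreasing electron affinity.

I, Se, C, P

C is in period 2, group 14; P is in period 3, group 15; Se is in period 4, group 16; I is in period 5, group 17.
Adding an electron releases more energy for atoms nearer the top right (short of the noble gases).
These sit on a diagonal, where the across-period and down-group effects partly cancel.
C > P: the two effects oppose for this pair; the down-group effect wins (122 vs 72 kJ/mol).
Se > C: the two effects oppose for this pair; the across-period effect wins (195 vs 122 kJ/mol).
I > Se: the two effects oppose for this pair; the across-period effect wins (295 vs 195 kJ/mol).
Approximate values (kJ/mol): C 122, P 72, Se 195, I 295.
So from highest to lowest: I > Se > C > P.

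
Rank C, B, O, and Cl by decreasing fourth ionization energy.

B > O > C > Cl

Consider each +3 ion: C³⁺ still has 1 valence electron; B³⁺ is the bare [He] core; O³⁺ still has 3 valence electrons; Cl³⁺ still has 4 valence electrons.
Breaking into a closed-shell core is much more expensive than removing a leftover valence electron — B has the largest IE_4 here.
Valence configurations: C³⁺ [He]2s¹, O³⁺ [He]2s²2p¹, Cl³⁺ [Ne]3s²3p².
Tabulated IE_4 (kJ/mol): C 6223, B 25026, O 7469, Cl 5159.
So the fourth ionization energies run Cl < C < O < B.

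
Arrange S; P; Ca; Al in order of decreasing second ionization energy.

The second ionization energy removes an electron from the +1 ion. For each element: S⁺ still has 5 valence electrons; P⁺ still has 4 valence electrons; Ca⁺ still has 1 valence electron; Al⁺ still has 2 valence electrons.
All are still removing valence electrons, so compare the +1 ions as you would atoms: IE_2 generally rises across a period (higher Z_eff) and falls down a group (larger shell), subject to the usual subshell exceptions.
Valence configurations: S⁺ [Ne]3s²3p³, P⁺ [Ne]3s²3p², Ca⁺ [Ar]4s¹, Al⁺ [Ne]3s².
The numbers (kJ/mol): S 2252, P 1907, Ca 1145, Al 1817.
Hence IE_2: Ca < Al < P < S.

S > P > Al > Ca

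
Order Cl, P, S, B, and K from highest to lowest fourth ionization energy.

B, K, Cl, P, S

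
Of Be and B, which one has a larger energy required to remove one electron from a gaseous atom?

Be is in period 2, group 2; B is in period 2, group 13.
First ionization energy rises across a period (greater Z_eff holds electrons more tightly) and falls down a group (valence electrons are farther from the nucleus).
All lie in period 2; the across-period trend (first ionization energy increases left to right) applies, with the exception below.
Note the exception: Be has a higher first ionization energy than B, contrary to the simple trend — removing B's lone 2p electron is easier than breaking Be's filled 2s².
For reference (kJ/mol): Be 900, B 801.
So Be has the larger energy required to remove one electron from a gaseous atom (Be > B).

Be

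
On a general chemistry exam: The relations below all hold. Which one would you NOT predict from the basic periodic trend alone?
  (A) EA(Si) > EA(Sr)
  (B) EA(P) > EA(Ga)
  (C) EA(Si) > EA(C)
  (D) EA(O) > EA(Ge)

(C)

The general trend: electron affinity increases across a period and decreases down a group.
(A) Si (period 3, group 14) vs Sr (period 5, group 2): the stated order agrees with the simple trend.
(B) P (period 3, group 15) vs Ga (period 4, group 13): the stated order agrees with the simple trend.
(C) Si (period 3, group 14) vs C (period 2, group 14): the stated order contradicts the simple trend.
(D) O (period 2, group 16) vs Ge (period 4, group 14): the stated order agrees with the simple trend.
The exception is (C): Si's larger, more diffuse 3p orbitals accept an added electron slightly more readily than C's compact 2p.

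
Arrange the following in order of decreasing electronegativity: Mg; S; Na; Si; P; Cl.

Cl > S > P > Si > Mg > Na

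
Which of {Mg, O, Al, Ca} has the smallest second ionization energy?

IE_2 is the cost of taking one more electron from the +1 cation: Mg⁺ still has 1 valence electron; O⁺ still has 5 valence electrons; Al⁺ still has 2 valence electrons; Ca⁺ still has 1 valence electron.
All are still removing valence electrons, so compare the +1 ions as you would atoms: IE_2 generally rises across a period (higher Z_eff) and falls down a group (larger shell), subject to the usual subshell exceptions.
Valence configurations: Mg⁺ [Ne]3s¹, O⁺ [He]2s²2p³, Al⁺ [Ne]3s², Ca⁺ [Ar]4s¹.
Approximate IE_2 values (kJ/mol): Mg 1451, O 3388, Al 1817, Ca 1145.
Putting it together, IE_2: Ca < Mg < Al < O.

Ca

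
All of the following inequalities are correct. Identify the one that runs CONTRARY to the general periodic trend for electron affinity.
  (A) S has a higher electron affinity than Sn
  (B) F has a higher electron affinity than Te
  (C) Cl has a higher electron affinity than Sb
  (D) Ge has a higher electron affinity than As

(D)

The general trend: electron affinity increases across a period and decreases down a group.
(A) S (period 3, group 16) vs Sn (period 5, group 14): the stated order agrees with the simple trend.
(B) F (period 2, group 17) vs Te (period 5, group 16): the stated order agrees with the simple trend.
(C) Cl (period 3, group 17) vs Sb (period 5, group 15): the stated order agrees with the simple trend.
(D) Ge (period 4, group 14) vs As (period 4, group 15): the stated order contradicts the simple trend.
The exception is (D): adding an electron to As's half-filled 4p³ is unfavourable, so Ge (4p²) has the more exothermic EA.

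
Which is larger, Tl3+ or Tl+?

Tl+

Both ions have Z = 81 protons, but Tl3+ has lost more electrons, so its remaining electrons feel a larger effective nuclear charge per electron and are pulled in more tightly.
Higher positive charge → smaller ion, so Tl+ > Tl3+.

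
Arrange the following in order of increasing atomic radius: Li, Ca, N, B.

N, B, Li, Ca

Li is in period 2, group 1; B is in period 2, group 13; N is in period 2, group 15; Ca is in period 4, group 2.
Moving right in a period, electrons are added to the same shell under a stronger nuclear pull, so atoms get smaller; moving down, a new shell is opened and atoms get larger.
These span different periods and groups, so the two trends combine.
B > N: B lies to the left of N in period 2, so the across-period effect alone puts B larger.
Li > B: Li lies to the left of B in period 2, so the across-period effect alone puts Li larger.
Ca > Li: period and group pull opposite ways; the down-group shift dominates (171 vs 133 pm).
Tabulated atomic radius (pm): Li 133, B 85, N 71, Ca 171.
So from smallest to largest: N < B < Li < Ca.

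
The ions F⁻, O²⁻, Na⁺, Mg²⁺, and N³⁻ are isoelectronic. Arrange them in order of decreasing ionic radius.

All of these have 10 electrons, so size is governed by nuclear charge alone: the more protons, the stronger the pull on the same electron cloud, and the smaller the ion.
Nuclear charges: Mg²⁺ (Z=12), Na⁺ (Z=11), F⁻ (Z=9), O²⁻ (Z=8), N³⁻ (Z=7).
Largest to smallest: N³⁻ > O²⁻ > F⁻ > Na⁺ > Mg²⁺.

N³⁻ > O²⁻ > F⁻ > Na⁺ > Mg²⁺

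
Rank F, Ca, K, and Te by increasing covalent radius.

F is in period 2, group 17; K is in period 4, group 1; Ca is in period 4, group 2; Te is in period 5, group 16.
Across a period the added protons contract the valence shell; down a group each new principal shell makes the atom larger.
Here both period and group differ, so the two effects have to be weighed against each other.
Te > F: both effects reinforce here, so Te is clearly the larger of the two.
Ca > Te: the two effects oppose for this pair; the across-period effect wins (171 vs 136 pm).
K > Ca: K lies to the left of Ca in period 4, so the across-period effect alone puts K larger.
Approximate values (pm): F 64, K 196, Ca 171, Te 136.
So from smallest to largest: F < Te < Ca < K.

F < Te < Ca < K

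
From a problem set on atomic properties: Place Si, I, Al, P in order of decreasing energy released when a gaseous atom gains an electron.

Al is in period 3, group 13; Si is in period 3, group 14; P is in period 3, group 15; I is in period 5, group 17.
EA tends to increase across a period and decrease down a group, though the pattern is less regular than for IE or radius.
Here both period and group differ, so the two effects have to be weighed against each other.
P > Al: both are in period 3; the period trend gives P the larger value.
Si > P: this pair runs against the simple trend — see the exception note.
I > Si: the two effects oppose for this pair; the across-period effect wins (295 vs 134 kJ/mol).
Note the exception: Si has a higher electron affinity than P, contrary to the simple trend — adding an electron to P's half-filled 3p³ is unfavourable, so Si (3p²) has the more exothermic EA.
Tabulated electron affinity (kJ/mol): Al 42, Si 134, P 72, I 295.
So from highest to lowest: I > Si > P > Al.

I > Si > P > Al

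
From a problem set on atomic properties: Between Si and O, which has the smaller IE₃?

Si

The third ionization energy removes an electron from the +2 ion. For each element: Si²⁺ still has 2 valence electrons; O²⁺ still has 4 valence electrons.
All are still removing valence electrons, so compare the +2 ions as you would atoms: IE_3 generally rises across a period (higher Z_eff) and falls down a group (larger shell), subject to the usual subshell exceptions.
Valence configurations: Si²⁺ [Ne]3s², O²⁺ [He]2s²2p².
Tabulated IE_3 (kJ/mol): Si 3232, O 5300.
Overall IE_3 order: Si < O.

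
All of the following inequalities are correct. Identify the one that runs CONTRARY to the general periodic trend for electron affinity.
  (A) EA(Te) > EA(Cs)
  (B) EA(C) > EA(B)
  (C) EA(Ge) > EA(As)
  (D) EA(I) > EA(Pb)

The general trend: electron affinity increases across a period and decreases down a group.
(A) Te (period 5, group 16) vs Cs (period 6, group 1): the stated order agrees with the simple trend.
(B) C (period 2, group 14) vs B (period 2, group 13): the stated order agrees with the simple trend.
(C) Ge (period 4, group 14) vs As (period 4, group 15): the stated order contradicts the simple trend.
(D) I (period 5, group 17) vs Pb (period 6, group 14): the stated order agrees with the simple trend.
The exception is (C): adding an electron to As's half-filled 4p³ is unfavourable, so Ge (4p²) has the more exothermic EA.

(C)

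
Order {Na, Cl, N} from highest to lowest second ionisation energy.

IE_2 is the cost of taking one more electron from the +1 cation: Na⁺ is the bare [Ne] core; Cl⁺ still has 6 valence electrons; N⁺ still has 4 valence electrons.
Pulling an electron out of a noble-gas core costs far more than removing a remaining valence electron, so Na sits at the high end of IE_2.
Valence configurations: Cl⁺ [Ne]3s²3p⁴, N⁺ [He]2s²2p².
Approximate IE_2 values (kJ/mol): Na 4562, Cl 2298, N 2856.
Hence IE_2: Cl < N < Na.

Na, N, Cl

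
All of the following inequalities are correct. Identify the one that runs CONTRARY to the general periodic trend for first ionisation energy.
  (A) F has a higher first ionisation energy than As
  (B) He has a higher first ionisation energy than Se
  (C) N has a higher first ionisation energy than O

(C)

The general trend: first ionisation energy increases across a period and decreases down a group.
(A) F (period 2, group 17) vs As (period 4, group 15): the stated order agrees with the simple trend.
(B) He (period 1, group 18) vs Se (period 4, group 16): the stated order agrees with the simple trend.
(C) N (period 2, group 15) vs O (period 2, group 16): the stated order contradicts the simple trend.
The exception is (C): pairing an electron in O's 2p⁴ costs repulsion energy, so O ionizes more easily than half-filled N (2p³).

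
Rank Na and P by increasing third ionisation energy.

P < Na

After 2 electrons have been removed, what remains? Na²⁺ is already 1 electron into the core; P²⁺ still has 3 valence electrons.
Core electrons are held far more tightly than valence electrons, so Na tops the IE_3 order.
Tabulated IE_3 (kJ/mol): Na 6910, P 2914.
Overall IE_3 order: P < Na.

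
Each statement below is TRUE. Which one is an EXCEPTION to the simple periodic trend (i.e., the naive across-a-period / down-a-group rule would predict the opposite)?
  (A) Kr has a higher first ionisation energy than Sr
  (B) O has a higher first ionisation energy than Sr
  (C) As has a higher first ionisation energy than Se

The general trend: first ionisation energy increases across a period and decreases down a group.
(A) Kr (period 4, group 18) vs Sr (period 5, group 2): the stated order agrees with the simple trend.
(B) O (period 2, group 16) vs Sr (period 5, group 2): the stated order agrees with the simple trend.
(C) As (period 4, group 15) vs Se (period 4, group 16): the stated order contradicts the simple trend.
The exception is (C): Se (4p⁴) ionizes more easily than half-filled As (4p³).

(C)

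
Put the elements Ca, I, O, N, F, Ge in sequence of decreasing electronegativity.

F > O > N > I > Ge > Ca

N is in period 2, group 15; O is in period 2, group 16; F is in period 2, group 17; Ca is in period 4, group 2; Ge is in period 4, group 14; I is in period 5, group 17.
Electronegativity increases across a period and decreases down a group, tracking effective nuclear charge and atomic size.
Here both period and group differ, so the two effects have to be weighed against each other.
Ge > Ca: Ge lies to the right of Ca in period 4, so the across-period effect alone puts Ge higher.
I > Ge: the two effects oppose for this pair; the across-period effect wins (2.66 vs 2.01).
N > I: period and group pull opposite ways; the down-group shift dominates (3.04 vs 2.66).
O > N: O lies to the right of N in period 2, so the across-period effect alone puts O higher.
F > O: F lies to the right of O in period 2, so the across-period effect alone puts F higher.
Tabulated electronegativity (Pauling): N 3.04, O 3.44, F 3.98, Ca 1.00, Ge 2.01, I 2.66.
So from highest to lowest: F > O > N > I > Ge > Ca.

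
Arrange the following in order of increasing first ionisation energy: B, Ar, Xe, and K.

K, B, Xe, Ar

Removing the outermost electron gets harder across a period and easier down a group.
These span different periods and groups, so the two trends combine.
B > K: both effects reinforce here, so B is clearly the higher of the two.
Xe > B: the two effects oppose for this pair; the across-period effect wins (1170 vs 801 kJ/mol).
Ar > Xe: Ar sits above Xe in group 18, so the down-group effect alone puts Ar higher.
Tabulated first ionization energy (kJ/mol): B 801, Ar 1521, K 419, Xe 1170.
So from lowest to highest: K < B < Xe < Ar.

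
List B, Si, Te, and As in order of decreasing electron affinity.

Te > Si > As > B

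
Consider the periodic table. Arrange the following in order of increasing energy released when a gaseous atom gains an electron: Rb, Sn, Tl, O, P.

Adding an electron releases more energy for atoms nearer the top right (short of the noble gases).
These span different periods and groups, so the two trends combine.
Rb > Tl: the two effects oppose for this pair; the down-group effect wins (47 vs 19 kJ/mol).
P > Rb: relative to Rb, both the across-period and down-group shifts push P's electron affinity up.
Sn > P: this pair runs against the simple trend — see the exception note.
O > Sn: relative to Sn, both the across-period and down-group shifts push O's electron affinity up.
Note the exception: Sn has a higher electron affinity than P, contrary to the simple trend — adding an electron to P's half-filled np³ subshell costs electron-pairing energy.
For reference (kJ/mol): O 141, P 72, Rb 47, Sn 107, Tl 19.
So from lowest to highest: Tl < Rb < P < Sn < O.

Tl < Rb < P < Sn < O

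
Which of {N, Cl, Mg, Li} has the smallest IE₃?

Cl

After 2 electrons have been removed, what remains? N²⁺ still has 3 valence electrons; Cl²⁺ still has 5 valence electrons; Mg²⁺ is the bare [Ne] core; Li²⁺ is already 1 electron into the core.
Pulling an electron out of a noble-gas core costs far more than removing a remaining valence electron, so Mg and Li sit at the high end of IE_3.
Valence configurations: N²⁺ [He]2s²2p¹, Cl²⁺ [Ne]3s²3p³.
The numbers (kJ/mol): N 4578, Cl 3822, Mg 7733, Li 11815.
Putting it together, IE_3: Cl < N < Mg < Li.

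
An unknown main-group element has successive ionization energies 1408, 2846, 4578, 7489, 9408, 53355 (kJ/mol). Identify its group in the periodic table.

Group 15

Look for the largest jump between consecutive ionization energies: IE6/IE5 ≈ 5.7, far larger than any earlier ratio.
That jump marks the point where a core electron is being removed. So the atom has 5 valence electrons.
A main-group element with 5 valence electrons is in group 15.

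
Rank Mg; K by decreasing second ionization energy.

K > Mg

Consider each +1 ion: Mg⁺ still has 1 valence electron; K⁺ is the bare [Ar] core.
Pulling an electron out of a noble-gas core costs far more than removing a remaining valence electron, so K sits at the high end of IE_2.
The numbers (kJ/mol): Mg 1451, K 3052.
Putting it together, IE_2: Mg < K.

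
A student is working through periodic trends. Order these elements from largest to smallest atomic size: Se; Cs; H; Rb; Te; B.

Cs > Rb > Te > Se > B > H

H is in period 1, group 1; B is in period 2, group 13; Se is in period 4, group 16; Rb is in period 5, group 1; Te is in period 5, group 16; Cs is in period 6, group 1.
Across a period the added protons contract the valence shell; down a group each new principal shell makes the atom larger.
Neither a single period nor a single group — weigh both effects.
B > H: the two effects oppose for this pair; the down-group effect wins (85 vs 32 pm).
Se > B: period and group pull opposite ways; the down-group shift dominates (116 vs 85 pm).
Te > Se: they share group 16; the group trend gives Te the larger value.
Rb > Te: both are in period 5; the period trend gives Rb the larger value.
Cs > Rb: Cs sits below Rb in group 1, so the down-group effect alone puts Cs larger.
For reference (pm): H 32, B 85, Se 116, Rb 210, Te 136, Cs 232.
So from largest to smallest: Cs > Rb > Te > Se > B > H.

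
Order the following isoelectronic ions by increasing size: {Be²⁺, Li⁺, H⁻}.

Be²⁺ < Li⁺ < H⁻

All of these have 2 electrons, so size is governed by nuclear charge alone: the more protons, the stronger the pull on the same electron cloud, and the smaller the ion.
Nuclear charges: Be²⁺ (Z=4), Li⁺ (Z=3), H⁻ (Z=1).
Smallest to largest: Be²⁺ < Li⁺ < H⁻.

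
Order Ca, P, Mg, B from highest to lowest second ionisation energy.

B > P > Mg > Ca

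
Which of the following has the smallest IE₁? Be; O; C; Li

Li

Li is in period 2, group 1; Be is in period 2, group 2; C is in period 2, group 14; O is in period 2, group 16.
Removing the outermost electron gets harder across a period and easier down a group.
All lie in period 2, so first ionization energy increases left to right.
The smallest IE₁ among these belongs to Li.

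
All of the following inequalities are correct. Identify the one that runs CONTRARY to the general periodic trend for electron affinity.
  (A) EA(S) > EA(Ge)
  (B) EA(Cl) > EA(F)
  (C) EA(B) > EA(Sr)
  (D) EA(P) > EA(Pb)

The general trend: electron affinity increases across a period and decreases down a group.
(A) S (period 3, group 16) vs Ge (period 4, group 14): the stated order agrees with the simple trend.
(B) Cl (period 3, group 17) vs F (period 2, group 17): the stated order contradicts the simple trend.
(C) B (period 2, group 13) vs Sr (period 5, group 2): the stated order agrees with the simple trend.
(D) P (period 3, group 15) vs Pb (period 6, group 14): the stated order agrees with the simple trend.
The exception is (B): F's small 2p subshell makes the incoming electron feel strong e⁻–e⁻ repulsion, so Cl actually releases more energy on gaining an electron.

(B)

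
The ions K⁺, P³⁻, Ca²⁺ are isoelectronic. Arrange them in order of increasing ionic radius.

All of these have 18 electrons, so size is governed by nuclear charge alone: the more protons, the stronger the pull on the same electron cloud, and the smaller the ion.
Nuclear charges: Ca²⁺ (Z=20), K⁺ (Z=19), P³⁻ (Z=15).
Smallest to largest: Ca²⁺ < K⁺ < P³⁻.

Ca²⁺, K⁺, P³⁻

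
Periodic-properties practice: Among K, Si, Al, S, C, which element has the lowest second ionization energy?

Si

IE_2 is the cost of taking one more electron from the +1 cation: K⁺ is the bare [Ar] core; Si⁺ still has 3 valence electrons; Al⁺ still has 2 valence electrons; S⁺ still has 5 valence electrons; C⁺ still has 3 valence electrons.
Pulling an electron out of a noble-gas core costs far more than removing a remaining valence electron, so K sits at the high end of IE_2.
Valence configurations: Si⁺ [Ne]3s²3p¹, Al⁺ [Ne]3s², S⁺ [Ne]3s²3p³, C⁺ [He]2s²2p¹.
Si⁺ loses a lone 3p electron whereas Al⁺ must break into a filled 3s² pair, so IE_2(Al) > IE_2(Si) even though Si has the higher nuclear charge.
Tabulated IE_2 (kJ/mol): K 3052, Si 1577, Al 1817, S 2252, C 2353.
Hence IE_2: Si < Al < S < C < K.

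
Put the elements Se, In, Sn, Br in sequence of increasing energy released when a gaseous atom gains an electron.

In < Sn < Se < Br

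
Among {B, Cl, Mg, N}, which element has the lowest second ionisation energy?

IE_2 is the cost of taking one more electron from the +1 cation: B⁺ still has 2 valence electrons; Cl⁺ still has 6 valence electrons; Mg⁺ still has 1 valence electron; N⁺ still has 4 valence electrons.
All are still removing valence electrons, so compare the +1 ions as you would atoms: IE_2 generally rises across a period (higher Z_eff) and falls down a group (larger shell), subject to the usual subshell exceptions.
Valence configurations: B⁺ [He]2s², Cl⁺ [Ne]3s²3p⁴, Mg⁺ [Ne]3s¹, N⁺ [He]2s²2p².
The numbers (kJ/mol): B 2427, Cl 2298, Mg 1451, N 2856.
Putting it together, IE_2: Mg < Cl < B < N.

Mg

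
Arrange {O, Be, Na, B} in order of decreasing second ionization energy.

Na > O > B > Be

The second ionization energy removes an electron from the +1 ion. For each element: O⁺ still has 5 valence electrons; Be⁺ still has 1 valence electron; Na⁺ is the bare [Ne] core; B⁺ still has 2 valence electrons.
Pulling an electron out of a noble-gas core costs far more than removing a remaining valence electron, so Na sits at the high end of IE_2.
Valence configurations: O⁺ [He]2s²2p³, Be⁺ [He]2s¹, B⁺ [He]2s².
The numbers (kJ/mol): O 3388, Be 1757, Na 4562, B 2427.
Putting it together, IE_2: Be < B < O < Na.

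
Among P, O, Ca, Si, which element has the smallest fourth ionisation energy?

Si

After 3 electrons have been removed, what remains? P³⁺ still has 2 valence electrons; O³⁺ still has 3 valence electrons; Ca³⁺ is already 1 electron into the core; Si³⁺ still has 1 valence electron.
Usually core removal costs more than valence removal, but here the competition is close: a tightly held n=2 valence electron can cost more to remove than an n=3 core electron, so the actual values have to decide it.
Valence configurations: P³⁺ [Ne]3s², O³⁺ [He]2s²2p¹, Si³⁺ [Ne]3s¹.
Tabulated IE_4 (kJ/mol): P 4964, O 7469, Ca 6491, Si 4356.
Overall IE_4 order: Si < P < Ca < O.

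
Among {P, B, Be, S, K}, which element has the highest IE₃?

After 2 electrons have been removed, what remains? P²⁺ still has 3 valence electrons; B²⁺ still has 1 valence electron; Be²⁺ is the bare [He] core; S²⁺ still has 4 valence electrons; K²⁺ is already 1 electron into the core.
Pulling an electron out of a noble-gas core costs far more than removing a remaining valence electron, so K and Be sit at the high end of IE_3.
Valence configurations: P²⁺ [Ne]3s²3p¹, B²⁺ [He]2s¹, S²⁺ [Ne]3s²3p².
Approximate IE_3 values (kJ/mol): P 2914, B 3660, Be 14849, S 3357, K 4420.
Overall IE_3 order: P < S < B < K < Be.

Be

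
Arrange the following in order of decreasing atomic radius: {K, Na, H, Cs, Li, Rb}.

H is in period 1, group 1; Li is in period 2, group 1; Na is in period 3, group 1; K is in period 4, group 1; Rb is in period 5, group 1; Cs is in period 6, group 1.
Atomic radius shrinks across a period as nuclear charge pulls the same shell inward, and grows down a group as new shells are added.
All are in group 1, so atomic radius increases down the group.
So from largest to smallest: Cs > Rb > K > Na > Li > H.

Cs > Rb > K > Na > Li > H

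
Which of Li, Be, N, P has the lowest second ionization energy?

The second ionization energy removes an electron from the +1 ion. For each element: Li⁺ is the bare [He] core; Be⁺ still has 1 valence electron; N⁺ still has 4 valence electrons; P⁺ still has 4 valence electrons.
Pulling an electron out of a noble-gas core costs far more than removing a remaining valence electron, so Li sits at the high end of IE_2.
Valence configurations: Be⁺ [He]2s¹, N⁺ [He]2s²2p², P⁺ [Ne]3s²3p².
The numbers (kJ/mol): Li 7298, Be 1757, N 2856, P 1907.
Hence IE_2: Be < P < N < Li.

Be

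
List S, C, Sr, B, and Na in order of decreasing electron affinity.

S > C > Na > B > Sr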